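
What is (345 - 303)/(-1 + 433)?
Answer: 7/72 ≈ 0.097222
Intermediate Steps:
(345 - 303)/(-1 + 433) = 42/432 = 42*(1/432) = 7/72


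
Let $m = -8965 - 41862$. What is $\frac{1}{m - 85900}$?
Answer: $- \frac{1}{136727} \approx -7.3138 \cdot 10^{-6}$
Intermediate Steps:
$m = -50827$
$\frac{1}{m - 85900} = \frac{1}{-50827 - 85900} = \frac{1}{-136727} = - \frac{1}{136727}$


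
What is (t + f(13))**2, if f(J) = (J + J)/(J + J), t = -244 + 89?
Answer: 23716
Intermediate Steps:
t = -155
f(J) = 1 (f(J) = (2*J)/((2*J)) = (2*J)*(1/(2*J)) = 1)
(t + f(13))**2 = (-155 + 1)**2 = (-154)**2 = 23716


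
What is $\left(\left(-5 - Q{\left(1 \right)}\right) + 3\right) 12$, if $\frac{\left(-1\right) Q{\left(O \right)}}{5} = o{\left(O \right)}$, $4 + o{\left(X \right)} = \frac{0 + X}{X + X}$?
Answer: $-234$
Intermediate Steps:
$o{\left(X \right)} = - \frac{7}{2}$ ($o{\left(X \right)} = -4 + \frac{0 + X}{X + X} = -4 + \frac{X}{2 X} = -4 + X \frac{1}{2 X} = -4 + \frac{1}{2} = - \frac{7}{2}$)
$Q{\left(O \right)} = \frac{35}{2}$ ($Q{\left(O \right)} = \left(-5\right) \left(- \frac{7}{2}\right) = \frac{35}{2}$)
$\left(\left(-5 - Q{\left(1 \right)}\right) + 3\right) 12 = \left(\left(-5 - \frac{35}{2}\right) + 3\right) 12 = \left(- \frac{45}{2} + 3\right) 12 = \left(- \frac{39}{2}\right) 12 = -234$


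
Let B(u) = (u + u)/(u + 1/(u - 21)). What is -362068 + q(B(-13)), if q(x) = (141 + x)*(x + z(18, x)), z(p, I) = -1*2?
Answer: -71055609626/196249 ≈ -3.6207e+5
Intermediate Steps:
z(p, I) = -2
B(u) = 2*u/(u + 1/(-21 + u)) (B(u) = (2*u)/(u + 1/(-21 + u)) = 2*u/(u + 1/(-21 + u)))
q(x) = (-2 + x)*(141 + x) (q(x) = (141 + x)*(x - 2) = (141 + x)*(-2 + x) = (-2 + x)*(141 + x))
-362068 + q(B(-13)) = -362068 + (-282 + (2*(-13)*(-21 - 13)/(1 + (-13)**2 - 21*(-13)))**2 + 139*(2*(-13)*(-21 - 13)/(1 + (-13)**2 - 21*(-13)))) = -362068 + (-282 + (2*(-13)*(-34)/(1 + 169 + 273))**2 + 139*(2*(-13)*(-34)/(1 + 169 + 273))) = -362068 + (-282 + (2*(-13)*(-34)/443)**2 + 139*(2*(-13)*(-34)/443)) = -362068 + (-282 + (2*(-13)*(1/443)*(-34))**2 + 139*(2*(-13)*(1/443)*(-34))) = -362068 + (-282 + (884/443)**2 + 139*(884/443)) = -362068 + (-282 + 781456/196249 + 122876/443) = -362068 - 126694/196249 = -71055609626/196249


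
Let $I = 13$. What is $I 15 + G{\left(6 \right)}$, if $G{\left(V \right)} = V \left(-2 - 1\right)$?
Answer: $177$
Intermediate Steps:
$G{\left(V \right)} = - 3 V$ ($G{\left(V \right)} = V \left(-3\right) = - 3 V$)
$I 15 + G{\left(6 \right)} = 13 \cdot 15 - 18 = 195 - 18 = 177$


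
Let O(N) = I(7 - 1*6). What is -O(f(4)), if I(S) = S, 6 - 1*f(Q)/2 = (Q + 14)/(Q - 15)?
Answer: -1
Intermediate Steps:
f(Q) = 12 - 2*(14 + Q)/(-15 + Q) (f(Q) = 12 - 2*(Q + 14)/(Q - 15) = 12 - 2*(14 + Q)/(-15 + Q))
O(N) = 1 (O(N) = 7 - 1*6 = 7 - 6 = 1)
-O(f(4)) = -1*1 = -1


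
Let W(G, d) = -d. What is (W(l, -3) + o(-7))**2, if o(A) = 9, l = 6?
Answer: 144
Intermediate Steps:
(W(l, -3) + o(-7))**2 = (-1*(-3) + 9)**2 = (3 + 9)**2 = 12**2 = 144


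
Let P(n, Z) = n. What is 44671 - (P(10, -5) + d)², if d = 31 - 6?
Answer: 43446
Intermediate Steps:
d = 25
44671 - (P(10, -5) + d)² = 44671 - (10 + 25)² = 44671 - 1*35² = 44671 - 1*1225 = 44671 - 1225 = 43446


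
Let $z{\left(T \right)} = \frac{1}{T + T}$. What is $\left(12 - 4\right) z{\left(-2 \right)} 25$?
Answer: $-50$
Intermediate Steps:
$z{\left(T \right)} = \frac{1}{2 T}$
$\left(12 - 4\right) z{\left(-2 \right)} 25 = \left(12 - 4\right) \frac{1}{2 \left(-2\right)} 25 = 8 \cdot \frac{1}{2} \left(- \frac{1}{2}\right) 25 = 8 \left(- \frac{1}{4}\right) 25 = \left(-2\right) 25 = -50$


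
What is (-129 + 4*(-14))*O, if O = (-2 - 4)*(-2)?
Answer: -2220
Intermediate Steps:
O = 12 (O = -6*(-2) = 12)
(-129 + 4*(-14))*O = (-129 + 4*(-14))*12 = (-129 - 56)*12 = -185*12 = -2220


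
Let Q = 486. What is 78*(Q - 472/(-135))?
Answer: 1718132/45 ≈ 38181.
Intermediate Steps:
78*(Q - 472/(-135)) = 78*(486 - 472/(-135)) = 78*(486 - 472*(-1/135)) = 78*(486 + 472/135) = 78*(66082/135) = 1718132/45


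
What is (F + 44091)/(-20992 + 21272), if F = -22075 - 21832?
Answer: 23/35 ≈ 0.65714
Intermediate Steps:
F = -43907
(F + 44091)/(-20992 + 21272) = (-43907 + 44091)/(-20992 + 21272) = 184/280 = 184*(1/280) = 23/35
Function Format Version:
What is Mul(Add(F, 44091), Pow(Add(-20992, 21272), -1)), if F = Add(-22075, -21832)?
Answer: Rational(23, 35) ≈ 0.65714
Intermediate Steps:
F = -43907
Mul(Add(F, 44091), Pow(Add(-20992, 21272), -1)) = Mul(Add(-43907, 44091), Pow(Add(-20992, 21272), -1)) = Mul(184, Pow(280, -1)) = Mul(184, Rational(1, 280)) = Rational(23, 35)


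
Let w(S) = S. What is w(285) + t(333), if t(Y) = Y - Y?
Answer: 285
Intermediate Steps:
t(Y) = 0
w(285) + t(333) = 285 + 0 = 285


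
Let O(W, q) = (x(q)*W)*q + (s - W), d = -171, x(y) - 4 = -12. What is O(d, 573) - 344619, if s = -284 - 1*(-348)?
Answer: 439480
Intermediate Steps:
x(y) = -8 (x(y) = 4 - 12 = -8)
s = 64 (s = -284 + 348 = 64)
O(W, q) = 64 - W - 8*W*q (O(W, q) = (-8*W)*q + (64 - W) = -8*W*q + (64 - W) = 64 - W - 8*W*q)
O(d, 573) - 344619 = (64 - 1*(-171) - 8*(-171)*573) - 344619 = (64 + 171 + 783864) - 344619 = 784099 - 344619 = 439480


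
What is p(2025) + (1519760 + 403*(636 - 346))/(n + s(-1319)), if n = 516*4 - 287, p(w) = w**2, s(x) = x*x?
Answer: 3570697948940/870769 ≈ 4.1006e+6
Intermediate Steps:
s(x) = x**2
n = 1777 (n = 2064 - 287 = 1777)
p(2025) + (1519760 + 403*(636 - 346))/(n + s(-1319)) = 2025**2 + (1519760 + 403*(636 - 346))/(1777 + (-1319)**2) = 4100625 + (1519760 + 403*290)/(1777 + 1739761) = 4100625 + (1519760 + 116870)/1741538 = 4100625 + 1636630*(1/1741538) = 4100625 + 818315/870769 = 3570697948940/870769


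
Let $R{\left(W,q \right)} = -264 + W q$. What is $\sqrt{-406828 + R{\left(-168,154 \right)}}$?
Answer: $658 i \approx 658.0 i$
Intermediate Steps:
$\sqrt{-406828 + R{\left(-168,154 \right)}} = \sqrt{-406828 - 26136} = \sqrt{-432964} = 658 i$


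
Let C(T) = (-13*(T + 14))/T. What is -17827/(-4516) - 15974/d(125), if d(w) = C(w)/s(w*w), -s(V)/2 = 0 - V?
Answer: 281791375963389/8160412 ≈ 3.4532e+7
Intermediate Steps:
C(T) = (-182 - 13*T)/T (C(T) = (-13*(14 + T))/T = (-182 - 13*T)/T)
s(V) = 2*V (s(V) = -2*(0 - V) = -(-2)*V = 2*V)
d(w) = (-13 - 182/w)/(2*w**2) (d(w) = (-13 - 182/w)/((2*(w*w))) = (-13 - 182/w)/((2*w**2)) = (-13 - 182/w)*(1/(2*w**2)) = (-13 - 182/w)/(2*w**2))
-17827/(-4516) - 15974/d(125) = -17827/(-4516) - 15974*3906250/(13*(-14 - 1*125)) = -17827*(-1/4516) - 15974*3906250/(13*(-14 - 125)) = 17827/4516 - 15974/((13/2)*(1/1953125)*(-139)) = 17827/4516 - 15974/(-1807/3906250) = 17827/4516 - 15974*(-3906250/1807) = 17827/4516 + 62398437500/1807 = 281791375963389/8160412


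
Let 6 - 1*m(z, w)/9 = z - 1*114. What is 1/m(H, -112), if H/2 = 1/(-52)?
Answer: 26/28089 ≈ 0.00092563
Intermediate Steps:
H = -1/26 (H = 2/(-52) = 2*(-1/52) = -1/26 ≈ -0.038462)
m(z, w) = 1080 - 9*z (m(z, w) = 54 - 9*(z - 1*114) = 54 - 9*(z - 114) = 54 - 9*(-114 + z) = 54 + (1026 - 9*z) = 1080 - 9*z)
1/m(H, -112) = 1/(1080 - 9*(-1/26)) = 1/(1080 + 9/26) = 1/(28089/26) = 26/28089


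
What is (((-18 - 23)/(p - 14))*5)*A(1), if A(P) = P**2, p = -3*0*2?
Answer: 205/14 ≈ 14.643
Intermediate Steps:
p = 0 (p = 0*2 = 0)
(((-18 - 23)/(p - 14))*5)*A(1) = (((-18 - 23)/(0 - 14))*5)*1**2 = (-41/(-14)*5)*1 = (-41*(-1/14)*5)*1 = ((41/14)*5)*1 = (205/14)*1 = 205/14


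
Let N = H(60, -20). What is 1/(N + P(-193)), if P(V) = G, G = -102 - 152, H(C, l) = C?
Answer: -1/194 ≈ -0.0051546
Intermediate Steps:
G = -254
N = 60
P(V) = -254
1/(N + P(-193)) = 1/(60 - 254) = 1/(-194) = -1/194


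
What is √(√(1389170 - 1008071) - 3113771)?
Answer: √(-3113771 + √381099) ≈ 1764.4*I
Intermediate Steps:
√(√(1389170 - 1008071) - 3113771) = √(√381099 - 3113771) = √(-3113771 + √381099)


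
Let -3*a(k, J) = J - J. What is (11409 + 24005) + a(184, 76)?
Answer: 35414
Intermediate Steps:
a(k, J) = 0 (a(k, J) = -(J - J)/3 = -⅓*0 = 0)
(11409 + 24005) + a(184, 76) = (11409 + 24005) + 0 = 35414 + 0 = 35414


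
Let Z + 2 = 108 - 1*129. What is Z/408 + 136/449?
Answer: 45161/183192 ≈ 0.24652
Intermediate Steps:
Z = -23 (Z = -2 + (108 - 1*129) = -2 + (108 - 129) = -2 - 21 = -23)
Z/408 + 136/449 = -23/408 + 136/449 = 45161/183192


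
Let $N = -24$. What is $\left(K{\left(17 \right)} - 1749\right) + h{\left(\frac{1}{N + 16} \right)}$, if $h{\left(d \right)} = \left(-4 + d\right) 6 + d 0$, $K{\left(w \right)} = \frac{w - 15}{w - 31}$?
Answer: $- \frac{49669}{28} \approx -1773.9$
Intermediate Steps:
$K{\left(w \right)} = \frac{-15 + w}{-31 + w}$
$h{\left(d \right)} = -24 + 6 d$ ($h{\left(d \right)} = \left(-24 + 6 d\right) + 0 = -24 + 6 d$)
$\left(K{\left(17 \right)} - 1749\right) + h{\left(\frac{1}{N + 16} \right)} = \left(\frac{-15 + 17}{-31 + 17} - 1749\right) - \left(24 - \frac{6}{-24 + 16}\right) = \left(\frac{1}{-14} \cdot 2 - 1749\right) - \left(24 - \frac{6}{-8}\right) = \left(\left(- \frac{1}{14}\right) 2 - 1749\right) + \left(-24 + 6 \left(- \frac{1}{8}\right)\right) = \left(- \frac{1}{7} - 1749\right) - \frac{99}{4} = - \frac{12244}{7} - \frac{99}{4} = - \frac{49669}{28}$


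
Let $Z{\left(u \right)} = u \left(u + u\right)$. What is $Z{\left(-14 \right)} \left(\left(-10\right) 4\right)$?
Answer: $-15680$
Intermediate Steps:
$Z{\left(u \right)} = 2 u^{2}$ ($Z{\left(u \right)} = u 2 u = 2 u^{2}$)
$Z{\left(-14 \right)} \left(\left(-10\right) 4\right) = 2 \left(-14\right)^{2} \left(\left(-10\right) 4\right) = 2 \cdot 196 \left(-40\right) = 392 \left(-40\right) = -15680$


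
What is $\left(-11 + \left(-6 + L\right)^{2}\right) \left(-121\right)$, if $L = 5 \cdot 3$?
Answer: $-8470$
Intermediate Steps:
$L = 15$
$\left(-11 + \left(-6 + L\right)^{2}\right) \left(-121\right) = \left(-11 + \left(-6 + 15\right)^{2}\right) \left(-121\right) = \left(-11 + 9^{2}\right) \left(-121\right) = \left(-11 + 81\right) \left(-121\right) = 70 \left(-121\right) = -8470$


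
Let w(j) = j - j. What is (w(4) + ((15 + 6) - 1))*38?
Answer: 760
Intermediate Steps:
w(j) = 0
(w(4) + ((15 + 6) - 1))*38 = (0 + ((15 + 6) - 1))*38 = (0 + (21 - 1))*38 = (0 + 20)*38 = 20*38 = 760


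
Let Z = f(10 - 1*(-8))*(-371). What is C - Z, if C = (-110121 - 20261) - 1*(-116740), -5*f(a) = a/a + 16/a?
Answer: -620197/45 ≈ -13782.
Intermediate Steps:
f(a) = -1/5 - 16/(5*a) (f(a) = -(a/a + 16/a)/5 = -(1 + 16/a)/5 = -1/5 - 16/(5*a))
C = -13642 (C = -130382 + 116740 = -13642)
Z = 6307/45 (Z = ((-16 - (10 - 1*(-8)))/(5*(10 - 1*(-8))))*(-371) = ((-16 - (10 + 8))/(5*(10 + 8)))*(-371) = ((1/5)*(-16 - 1*18)/18)*(-371) = ((1/5)*(1/18)*(-16 - 18))*(-371) = ((1/5)*(1/18)*(-34))*(-371) = -17/45*(-371) = 6307/45 ≈ 140.16)
C - Z = -13642 - 1*6307/45 = -13642 - 6307/45 = -620197/45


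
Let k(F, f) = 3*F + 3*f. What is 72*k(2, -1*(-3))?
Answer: 1080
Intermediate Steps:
72*k(2, -1*(-3)) = 72*(3*2 + 3*(-1*(-3))) = 72*(6 + 3*3) = 72*(6 + 9) = 72*15 = 1080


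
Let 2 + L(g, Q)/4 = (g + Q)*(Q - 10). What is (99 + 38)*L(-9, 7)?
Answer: 2192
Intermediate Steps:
L(g, Q) = -8 + 4*(-10 + Q)*(Q + g) (L(g, Q) = -8 + 4*((g + Q)*(Q - 10)) = -8 + 4*((Q + g)*(-10 + Q)) = -8 + 4*((-10 + Q)*(Q + g)) = -8 + 4*(-10 + Q)*(Q + g))
(99 + 38)*L(-9, 7) = (99 + 38)*(-8 - 40*7 - 40*(-9) + 4*7² + 4*7*(-9)) = 137*(-8 - 280 + 360 + 4*49 - 252) = 137*(-8 - 280 + 360 + 196 - 252) = 137*16 = 2192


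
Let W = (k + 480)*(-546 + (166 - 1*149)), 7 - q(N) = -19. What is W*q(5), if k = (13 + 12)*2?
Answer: -7289620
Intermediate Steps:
q(N) = 26 (q(N) = 7 - 1*(-19) = 7 + 19 = 26)
k = 50 (k = 25*2 = 50)
W = -280370 (W = (50 + 480)*(-546 + (166 - 1*149)) = 530*(-546 + (166 - 149)) = 530*(-546 + 17) = 530*(-529) = -280370)
W*q(5) = -280370*26 = -7289620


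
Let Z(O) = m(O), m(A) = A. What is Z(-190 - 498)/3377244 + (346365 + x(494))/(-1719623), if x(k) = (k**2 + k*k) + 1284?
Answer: -705904208387/1451896614753 ≈ -0.48619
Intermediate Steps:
Z(O) = O
x(k) = 1284 + 2*k**2 (x(k) = (k**2 + k**2) + 1284 = 2*k**2 + 1284 = 1284 + 2*k**2)
Z(-190 - 498)/3377244 + (346365 + x(494))/(-1719623) = (-190 - 498)/3377244 + (346365 + (1284 + 2*494**2))/(-1719623) = -688*1/3377244 + (346365 + (1284 + 2*244036))*(-1/1719623) = -172/844311 + (346365 + (1284 + 488072))*(-1/1719623) = -172/844311 + (346365 + 489356)*(-1/1719623) = -172/844311 + 835721*(-1/1719623) = -172/844311 - 835721/1719623 = -705904208387/1451896614753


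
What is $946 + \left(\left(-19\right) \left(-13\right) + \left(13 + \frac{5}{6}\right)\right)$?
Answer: $\frac{7241}{6} \approx 1206.8$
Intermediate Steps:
$946 + \left(\left(-19\right) \left(-13\right) + \left(13 + \frac{5}{6}\right)\right) = 946 + \left(247 + \left(13 + 5 \cdot \frac{1}{6}\right)\right) = 946 + \left(247 + \left(13 + \frac{5}{6}\right)\right) = 946 + \left(247 + \frac{83}{6}\right) = 946 + \frac{1565}{6} = \frac{7241}{6}$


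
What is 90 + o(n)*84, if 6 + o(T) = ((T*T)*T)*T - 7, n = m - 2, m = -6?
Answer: 343062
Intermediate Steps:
n = -8 (n = -6 - 2 = -8)
o(T) = -13 + T**4 (o(T) = -6 + (((T*T)*T)*T - 7) = -6 + ((T**2*T)*T - 7) = -6 + (T**3*T - 7) = -6 + (T**4 - 7) = -6 + (-7 + T**4) = -13 + T**4)
90 + o(n)*84 = 90 + (-13 + (-8)**4)*84 = 90 + (-13 + 4096)*84 = 90 + 4083*84 = 90 + 342972 = 343062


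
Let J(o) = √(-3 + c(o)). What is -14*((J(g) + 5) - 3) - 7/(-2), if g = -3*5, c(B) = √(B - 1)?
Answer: -77/2 - 28*I ≈ -38.5 - 28.0*I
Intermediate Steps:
c(B) = √(-1 + B)
g = -15
J(o) = √(-3 + √(-1 + o))
-14*((J(g) + 5) - 3) - 7/(-2) = -14*((√(-3 + √(-1 - 15)) + 5) - 3) - 7/(-2) = -14*((√(-3 + √(-16)) + 5) - 3) - 7*(-½) = -14*((√(-3 + 4*I) + 5) - 3) + 7/2 = -14*(((1 + 2*I) + 5) - 3) + 7/2 = -14*((6 + 2*I) - 3) + 7/2 = -14*(3 + 2*I) + 7/2 = (-42 - 28*I) + 7/2 = -77/2 - 28*I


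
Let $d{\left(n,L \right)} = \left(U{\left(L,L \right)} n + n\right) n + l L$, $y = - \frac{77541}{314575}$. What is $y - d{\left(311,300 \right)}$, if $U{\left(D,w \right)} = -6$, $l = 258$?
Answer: $\frac{127781860334}{314575} \approx 4.0621 \cdot 10^{5}$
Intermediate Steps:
$y = - \frac{77541}{314575}$ ($y = \left(-77541\right) \frac{1}{314575} = - \frac{77541}{314575} \approx -0.24649$)
$d{\left(n,L \right)} = - 5 n^{2} + 258 L$ ($d{\left(n,L \right)} = \left(- 6 n + n\right) n + 258 L = - 5 n n + 258 L = - 5 n^{2} + 258 L$)
$y - d{\left(311,300 \right)} = - \frac{77541}{314575} - \left(- 5 \cdot 311^{2} + 258 \cdot 300\right) = - \frac{77541}{314575} - \left(\left(-5\right) 96721 + 77400\right) = - \frac{77541}{314575} - \left(-483605 + 77400\right) = - \frac{77541}{314575} - -406205 = - \frac{77541}{314575} + 406205 = \frac{127781860334}{314575}$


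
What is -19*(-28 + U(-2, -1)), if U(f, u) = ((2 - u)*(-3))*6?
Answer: 1558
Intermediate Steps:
U(f, u) = -36 + 18*u (U(f, u) = (-6 + 3*u)*6 = -36 + 18*u)
-19*(-28 + U(-2, -1)) = -19*(-28 + (-36 + 18*(-1))) = -19*(-28 + (-36 - 18)) = -19*(-28 - 54) = -19*(-82) = 1558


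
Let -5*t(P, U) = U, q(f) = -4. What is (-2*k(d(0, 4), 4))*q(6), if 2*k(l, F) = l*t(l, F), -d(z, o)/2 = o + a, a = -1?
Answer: 96/5 ≈ 19.200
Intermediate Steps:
d(z, o) = 2 - 2*o (d(z, o) = -2*(o - 1) = -2*(-1 + o) = 2 - 2*o)
t(P, U) = -U/5
k(l, F) = -F*l/10 (k(l, F) = (l*(-F/5))/2 = (-F*l/5)/2 = -F*l/10)
(-2*k(d(0, 4), 4))*q(6) = -(-1)*4*(2 - 2*4)/5*(-4) = -(-1)*4*(2 - 8)/5*(-4) = -(-1)*4*(-6)/5*(-4) = -2*12/5*(-4) = -24/5*(-4) = 96/5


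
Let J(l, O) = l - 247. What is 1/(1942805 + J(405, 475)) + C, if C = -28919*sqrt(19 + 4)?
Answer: 1/1942963 - 28919*sqrt(23) ≈ -1.3869e+5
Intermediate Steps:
J(l, O) = -247 + l
C = -28919*sqrt(23) ≈ -1.3869e+5
1/(1942805 + J(405, 475)) + C = 1/(1942805 + (-247 + 405)) - 28919*sqrt(23) = 1/(1942805 + 158) - 28919*sqrt(23) = 1/1942963 - 28919*sqrt(23)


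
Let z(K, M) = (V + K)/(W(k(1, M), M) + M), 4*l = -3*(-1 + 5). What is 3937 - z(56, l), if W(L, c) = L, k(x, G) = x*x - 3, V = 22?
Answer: 19763/5 ≈ 3952.6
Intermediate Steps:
l = -3 (l = (-3*(-1 + 5))/4 = (-3*4)/4 = (1/4)*(-12) = -3)
k(x, G) = -3 + x**2 (k(x, G) = x**2 - 3 = -3 + x**2)
z(K, M) = (22 + K)/(-2 + M) (z(K, M) = (22 + K)/((-3 + 1**2) + M) = (22 + K)/((-3 + 1) + M) = (22 + K)/(-2 + M))
3937 - z(56, l) = 3937 - (22 + 56)/(-2 - 3) = 3937 - 78/(-5) = 3937 - (-1)*78/5 = 3937 - 1*(-78/5) = 3937 + 78/5 = 19763/5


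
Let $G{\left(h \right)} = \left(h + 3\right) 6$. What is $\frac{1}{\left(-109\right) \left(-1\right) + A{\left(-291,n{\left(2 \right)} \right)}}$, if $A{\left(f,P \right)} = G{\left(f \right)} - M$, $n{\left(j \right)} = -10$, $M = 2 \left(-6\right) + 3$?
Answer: $- \frac{1}{1610} \approx -0.00062112$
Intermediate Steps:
$M = -9$ ($M = -12 + 3 = -9$)
$G{\left(h \right)} = 18 + 6 h$ ($G{\left(h \right)} = \left(3 + h\right) 6 = 18 + 6 h$)
$A{\left(f,P \right)} = 27 + 6 f$ ($A{\left(f,P \right)} = \left(18 + 6 f\right) - -9 = \left(18 + 6 f\right) + 9 = 27 + 6 f$)
$\frac{1}{\left(-109\right) \left(-1\right) + A{\left(-291,n{\left(2 \right)} \right)}} = \frac{1}{\left(-109\right) \left(-1\right) + \left(27 + 6 \left(-291\right)\right)} = \frac{1}{109 + \left(27 - 1746\right)} = \frac{1}{109 - 1719} = \frac{1}{-1610} = - \frac{1}{1610}$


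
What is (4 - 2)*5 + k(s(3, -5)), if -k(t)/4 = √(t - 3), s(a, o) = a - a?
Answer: 10 - 4*I*√3 ≈ 10.0 - 6.9282*I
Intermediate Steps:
s(a, o) = 0
k(t) = -4*√(-3 + t) (k(t) = -4*√(t - 3) = -4*√(-3 + t))
(4 - 2)*5 + k(s(3, -5)) = (4 - 2)*5 - 4*√(-3 + 0) = 2*5 - 4*I*√3 = 10 - 4*I*√3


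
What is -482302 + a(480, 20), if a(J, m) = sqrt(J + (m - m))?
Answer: -482302 + 4*sqrt(30) ≈ -4.8228e+5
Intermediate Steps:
a(J, m) = sqrt(J) (a(J, m) = sqrt(J + 0) = sqrt(J))
-482302 + a(480, 20) = -482302 + sqrt(480) = -482302 + 4*sqrt(30)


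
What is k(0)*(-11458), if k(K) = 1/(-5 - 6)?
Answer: 11458/11 ≈ 1041.6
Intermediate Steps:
k(K) = -1/11 (k(K) = 1/(-11) = -1/11)
k(0)*(-11458) = -1/11*(-11458) = 11458/11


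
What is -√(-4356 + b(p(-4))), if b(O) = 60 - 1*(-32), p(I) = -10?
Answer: -2*I*√1066 ≈ -65.299*I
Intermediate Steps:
b(O) = 92 (b(O) = 60 + 32 = 92)
-√(-4356 + b(p(-4))) = -√(-4356 + 92) = -√(-4264) = -2*I*√1066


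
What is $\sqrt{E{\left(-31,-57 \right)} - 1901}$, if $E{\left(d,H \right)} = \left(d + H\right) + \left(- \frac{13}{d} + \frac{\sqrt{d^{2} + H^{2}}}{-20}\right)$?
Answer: $\frac{\sqrt{-191102600 - 4805 \sqrt{4210}}}{310} \approx 44.63 i$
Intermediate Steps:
$E{\left(d,H \right)} = H + d - \frac{13}{d} - \frac{\sqrt{H^{2} + d^{2}}}{20}$ ($E{\left(d,H \right)} = \left(H + d\right) + \left(- \frac{13}{d} + \sqrt{H^{2} + d^{2}} \left(- \frac{1}{20}\right)\right) = \left(H + d\right) - \left(\frac{13}{d} + \frac{\sqrt{H^{2} + d^{2}}}{20}\right) = H + d - \frac{13}{d} - \frac{\sqrt{H^{2} + d^{2}}}{20}$)
$\sqrt{E{\left(-31,-57 \right)} - 1901} = \sqrt{\left(-57 - 31 - \frac{13}{-31} - \frac{\sqrt{\left(-57\right)^{2} + \left(-31\right)^{2}}}{20}\right) - 1901} = \sqrt{\left(-57 - 31 - - \frac{13}{31} - \frac{\sqrt{3249 + 961}}{20}\right) - 1901} = \sqrt{\left(-57 - 31 + \frac{13}{31} - \frac{\sqrt{4210}}{20}\right) - 1901} = \sqrt{\left(- \frac{2715}{31} - \frac{\sqrt{4210}}{20}\right) - 1901} = \sqrt{- \frac{61646}{31} - \frac{\sqrt{4210}}{20}}$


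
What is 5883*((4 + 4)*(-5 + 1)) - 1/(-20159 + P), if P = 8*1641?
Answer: -1323627935/7031 ≈ -1.8826e+5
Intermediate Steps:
P = 13128
5883*((4 + 4)*(-5 + 1)) - 1/(-20159 + P) = 5883*((4 + 4)*(-5 + 1)) - 1/(-20159 + 13128) = 5883*(8*(-4)) - 1/(-7031) = 5883*(-32) - 1*(-1/7031) = -188256 + 1/7031 = -1323627935/7031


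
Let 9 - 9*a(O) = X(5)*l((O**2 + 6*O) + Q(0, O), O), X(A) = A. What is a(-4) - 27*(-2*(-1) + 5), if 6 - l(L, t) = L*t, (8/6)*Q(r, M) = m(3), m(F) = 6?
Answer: -1652/9 ≈ -183.56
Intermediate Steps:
Q(r, M) = 9/2 (Q(r, M) = (3/4)*6 = 9/2)
l(L, t) = 6 - L*t
a(O) = -7/3 + 5*O*(9/2 + O**2 + 6*O)/9 (a(O) = 1 - 5*(6 - ((O**2 + 6*O) + 9/2)*O)/9 = 1 - 5*(6 - (9/2 + O**2 + 6*O)*O)/9 = 1 - 5*(6 - O*(9/2 + O**2 + 6*O))/9 = 1 - (30 - 5*O*(9/2 + O**2 + 6*O))/9 = 1 + (-10/3 + 5*O*(9/2 + O**2 + 6*O)/9) = -7/3 + 5*O*(9/2 + O**2 + 6*O)/9)
a(-4) - 27*(-2*(-1) + 5) = (-7/3 + (5/18)*(-4)*(9 + 2*(-4)**2 + 12*(-4))) - 27*(-2*(-1) + 5) = (-7/3 + (5/18)*(-4)*(9 + 2*16 - 48)) - 27*(2 + 5) = (-7/3 + (5/18)*(-4)*(9 + 32 - 48)) - 27*7 = (-7/3 + (5/18)*(-4)*(-7)) - 189 = (-7/3 + 70/9) - 189 = 49/9 - 189 = -1652/9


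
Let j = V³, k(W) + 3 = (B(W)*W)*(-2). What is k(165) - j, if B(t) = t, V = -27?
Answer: -34770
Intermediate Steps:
k(W) = -3 - 2*W² (k(W) = -3 + (W*W)*(-2) = -3 + W²*(-2) = -3 - 2*W²)
j = -19683 (j = (-27)³ = -19683)
k(165) - j = (-3 - 2*165²) - 1*(-19683) = (-3 - 2*27225) + 19683 = (-3 - 54450) + 19683 = -54453 + 19683 = -34770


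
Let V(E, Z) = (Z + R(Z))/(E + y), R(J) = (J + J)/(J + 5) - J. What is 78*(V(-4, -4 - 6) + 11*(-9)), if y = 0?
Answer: -7800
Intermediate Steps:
R(J) = -J + 2*J/(5 + J) (R(J) = (2*J)/(5 + J) - J = 2*J/(5 + J) - J = -J + 2*J/(5 + J))
V(E, Z) = (Z - Z*(3 + Z)/(5 + Z))/E (V(E, Z) = (Z - Z*(3 + Z)/(5 + Z))/(E + 0) = (Z - Z*(3 + Z)/(5 + Z))/E)
78*(V(-4, -4 - 6) + 11*(-9)) = 78*(2*(-4 - 6)/(-4*(5 + (-4 - 6))) + 11*(-9)) = 78*(2*(-10)*(-¼)/(5 - 10) - 99) = 78*(2*(-10)*(-¼)/(-5) - 99) = 78*(2*(-10)*(-¼)*(-⅕) - 99) = 78*(-1 - 99) = 78*(-100) = -7800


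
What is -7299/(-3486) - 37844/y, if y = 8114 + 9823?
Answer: -334007/20842794 ≈ -0.016025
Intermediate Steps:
y = 17937
-7299/(-3486) - 37844/y = -7299/(-3486) - 37844/17937 = -7299*(-1/3486) - 37844*1/17937 = 2433/1162 - 37844/17937 = -334007/20842794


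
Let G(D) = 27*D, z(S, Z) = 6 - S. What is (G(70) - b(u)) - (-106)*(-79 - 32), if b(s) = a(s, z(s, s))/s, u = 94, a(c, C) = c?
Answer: -9877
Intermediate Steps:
b(s) = 1 (b(s) = s/s = 1)
(G(70) - b(u)) - (-106)*(-79 - 32) = (27*70 - 1*1) - (-106)*(-79 - 32) = (1890 - 1) - (-106)*(-111) = 1889 - 1*11766 = 1889 - 11766 = -9877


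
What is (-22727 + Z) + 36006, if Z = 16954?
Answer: 30233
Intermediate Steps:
(-22727 + Z) + 36006 = (-22727 + 16954) + 36006 = -5773 + 36006 = 30233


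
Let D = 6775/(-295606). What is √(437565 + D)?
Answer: √38235699801989690/295606 ≈ 661.49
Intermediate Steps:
D = -6775/295606 (D = 6775*(-1/295606) = -6775/295606 ≈ -0.022919)
√(437565 + D) = √(437565 - 6775/295606) = √(129346832615/295606) = √38235699801989690/295606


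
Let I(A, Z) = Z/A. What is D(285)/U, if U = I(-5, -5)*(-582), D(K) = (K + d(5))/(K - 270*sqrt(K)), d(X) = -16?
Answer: 269/42261930 + 269*sqrt(285)/44609815 ≈ 0.00010816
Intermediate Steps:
D(K) = (-16 + K)/(K - 270*sqrt(K)) (D(K) = (K - 16)/(K - 270*sqrt(K)) = (-16 + K)/(K - 270*sqrt(K)))
U = -582 (U = -5/(-5)*(-582) = -5*(-1/5)*(-582) = 1*(-582) = -582)
D(285)/U = ((16 - 1*285)/(-1*285 + 270*sqrt(285)))/(-582) = ((16 - 285)/(-285 + 270*sqrt(285)))*(-1/582) = (-269/(-285 + 270*sqrt(285)))*(-1/582) = -269/(-285 + 270*sqrt(285))*(-1/582) = 269/(582*(-285 + 270*sqrt(285)))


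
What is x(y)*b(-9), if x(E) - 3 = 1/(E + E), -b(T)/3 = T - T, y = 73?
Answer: 0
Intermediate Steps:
b(T) = 0 (b(T) = -3*(T - T) = -3*0 = 0)
x(E) = 3 + 1/(2*E) (x(E) = 3 + 1/(E + E) = 3 + 1/(2*E))
x(y)*b(-9) = (3 + (½)/73)*0 = (3 + (½)*(1/73))*0 = (3 + 1/146)*0 = (439/146)*0 = 0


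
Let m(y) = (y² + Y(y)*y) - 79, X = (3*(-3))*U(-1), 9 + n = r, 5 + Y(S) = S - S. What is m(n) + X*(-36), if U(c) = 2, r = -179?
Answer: 36853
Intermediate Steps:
Y(S) = -5 (Y(S) = -5 + (S - S) = -5 + 0 = -5)
n = -188 (n = -9 - 179 = -188)
X = -18 (X = (3*(-3))*2 = -9*2 = -18)
m(y) = -79 + y² - 5*y (m(y) = (y² - 5*y) - 79 = -79 + y² - 5*y)
m(n) + X*(-36) = (-79 + (-188)² - 5*(-188)) - 18*(-36) = (-79 + 35344 + 940) + 648 = 36205 + 648 = 36853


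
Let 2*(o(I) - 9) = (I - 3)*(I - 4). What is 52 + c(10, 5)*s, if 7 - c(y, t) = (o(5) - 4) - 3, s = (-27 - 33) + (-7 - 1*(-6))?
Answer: -192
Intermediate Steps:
o(I) = 9 + (-4 + I)*(-3 + I)/2 (o(I) = 9 + ((I - 3)*(I - 4))/2 = 9 + ((-3 + I)*(-4 + I))/2 = 9 + ((-4 + I)*(-3 + I))/2 = 9 + (-4 + I)*(-3 + I)/2)
s = -61 (s = -60 + (-7 + 6) = -60 - 1 = -61)
c(y, t) = 4 (c(y, t) = 7 - (((15 + (½)*5² - 7/2*5) - 4) - 3) = 7 - (((15 + (½)*25 - 35/2) - 4) - 3) = 7 - (((15 + 25/2 - 35/2) - 4) - 3) = 7 - ((10 - 4) - 3) = 7 - (6 - 3) = 7 - 1*3 = 7 - 3 = 4)
52 + c(10, 5)*s = 52 + 4*(-61) = 52 - 244 = -192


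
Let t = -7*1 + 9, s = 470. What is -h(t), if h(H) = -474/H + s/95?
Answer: 4409/19 ≈ 232.05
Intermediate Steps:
t = 2 (t = -7 + 9 = 2)
h(H) = 94/19 - 474/H (h(H) = -474/H + 470/95 = -474/H + 470*(1/95) = -474/H + 94/19 = 94/19 - 474/H)
-h(t) = -(94/19 - 474/2) = -(94/19 - 474*1/2) = -(94/19 - 237) = -1*(-4409/19) = 4409/19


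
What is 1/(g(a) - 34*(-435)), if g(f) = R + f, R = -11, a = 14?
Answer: 1/14793 ≈ 6.7600e-5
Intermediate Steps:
g(f) = -11 + f
1/(g(a) - 34*(-435)) = 1/((-11 + 14) - 34*(-435)) = 1/(3 + 14790) = 1/14793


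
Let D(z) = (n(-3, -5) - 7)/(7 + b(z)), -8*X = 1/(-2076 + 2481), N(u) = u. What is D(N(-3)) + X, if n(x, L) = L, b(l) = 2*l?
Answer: -38881/3240 ≈ -12.000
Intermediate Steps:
X = -1/3240 (X = -1/(8*(-2076 + 2481)) = -⅛/405 = -⅛*1/405 = -1/3240 ≈ -0.00030864)
D(z) = -12/(7 + 2*z) (D(z) = (-5 - 7)/(7 + 2*z) = -12/(7 + 2*z))
D(N(-3)) + X = -12/(7 + 2*(-3)) - 1/3240 = -12/(7 - 6) - 1/3240 = -12/1 - 1/3240 = -12*1 - 1/3240 = -12 - 1/3240 = -38881/3240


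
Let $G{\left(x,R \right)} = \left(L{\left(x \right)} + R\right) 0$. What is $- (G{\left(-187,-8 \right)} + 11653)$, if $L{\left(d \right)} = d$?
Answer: $-11653$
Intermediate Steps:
$G{\left(x,R \right)} = 0$ ($G{\left(x,R \right)} = \left(x + R\right) 0 = \left(R + x\right) 0 = 0$)
$- (G{\left(-187,-8 \right)} + 11653) = - (0 + 11653) = \left(-1\right) 11653 = -11653$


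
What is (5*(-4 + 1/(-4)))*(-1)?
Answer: 85/4 ≈ 21.250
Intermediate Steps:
(5*(-4 + 1/(-4)))*(-1) = (5*(-4 - ¼))*(-1) = (5*(-17/4))*(-1) = -85/4*(-1) = 85/4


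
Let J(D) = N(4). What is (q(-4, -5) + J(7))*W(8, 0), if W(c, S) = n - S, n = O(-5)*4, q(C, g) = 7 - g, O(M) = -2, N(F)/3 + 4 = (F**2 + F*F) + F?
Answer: -864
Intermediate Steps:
N(F) = -12 + 3*F + 6*F**2 (N(F) = -12 + 3*((F**2 + F*F) + F) = -12 + 3*((F**2 + F**2) + F) = -12 + 3*(2*F**2 + F) = -12 + 3*(F + 2*F**2) = -12 + (3*F + 6*F**2) = -12 + 3*F + 6*F**2)
J(D) = 96 (J(D) = -12 + 3*4 + 6*4**2 = -12 + 12 + 6*16 = -12 + 12 + 96 = 96)
n = -8 (n = -2*4 = -8)
W(c, S) = -8 - S
(q(-4, -5) + J(7))*W(8, 0) = ((7 - 1*(-5)) + 96)*(-8 - 1*0) = ((7 + 5) + 96)*(-8 + 0) = (12 + 96)*(-8) = 108*(-8) = -864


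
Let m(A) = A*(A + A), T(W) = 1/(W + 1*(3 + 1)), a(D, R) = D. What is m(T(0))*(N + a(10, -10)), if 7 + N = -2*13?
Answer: -23/8 ≈ -2.8750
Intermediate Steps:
T(W) = 1/(4 + W) (T(W) = 1/(W + 1*4) = 1/(W + 4) = 1/(4 + W))
m(A) = 2*A² (m(A) = A*(2*A) = 2*A²)
N = -33 (N = -7 - 2*13 = -7 - 26 = -33)
m(T(0))*(N + a(10, -10)) = (2*(1/(4 + 0))²)*(-33 + 10) = (2*(1/4)²)*(-23) = (2*(¼)²)*(-23) = (2*(1/16))*(-23) = (⅛)*(-23) = -23/8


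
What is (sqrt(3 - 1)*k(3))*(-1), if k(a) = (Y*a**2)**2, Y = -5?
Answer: -2025*sqrt(2) ≈ -2863.8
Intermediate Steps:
k(a) = 25*a**4 (k(a) = (-5*a**2)**2 = 25*a**4)
(sqrt(3 - 1)*k(3))*(-1) = (sqrt(3 - 1)*(25*3**4))*(-1) = (sqrt(2)*(25*81))*(-1) = (sqrt(2)*2025)*(-1) = (2025*sqrt(2))*(-1) = -2025*sqrt(2)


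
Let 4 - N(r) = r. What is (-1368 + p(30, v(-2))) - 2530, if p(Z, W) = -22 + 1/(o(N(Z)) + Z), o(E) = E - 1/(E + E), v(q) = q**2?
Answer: -819228/209 ≈ -3919.8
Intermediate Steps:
N(r) = 4 - r
o(E) = E - 1/(2*E)
p(Z, W) = -22 + 1/(4 - 1/(2*(4 - Z))) (p(Z, W) = -22 + 1/(((4 - Z) - 1/(2*(4 - Z))) + Z) = -22 + 1/((4 - Z - 1/(2*(4 - Z))) + Z) = -22 + 1/(4 - 1/(2*(4 - Z))))
(-1368 + p(30, v(-2))) - 2530 = (-1368 + 2*(337 - 87*30)/(-31 + 8*30)) - 2530 = (-1368 + 2*(337 - 2610)/(-31 + 240)) - 2530 = (-1368 + 2*(-2273)/209) - 2530 = (-1368 + 2*(1/209)*(-2273)) - 2530 = (-1368 - 4546/209) - 2530 = -290458/209 - 2530 = -819228/209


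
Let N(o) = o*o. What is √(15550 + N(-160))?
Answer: 5*√1646 ≈ 202.85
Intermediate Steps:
N(o) = o²
√(15550 + N(-160)) = √(15550 + (-160)²) = √(15550 + 25600) = √41150 = 5*√1646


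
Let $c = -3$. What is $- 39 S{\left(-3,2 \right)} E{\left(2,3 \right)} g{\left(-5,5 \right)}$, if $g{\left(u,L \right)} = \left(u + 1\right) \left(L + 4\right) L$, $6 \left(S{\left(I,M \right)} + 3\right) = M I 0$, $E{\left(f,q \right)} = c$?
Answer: $63180$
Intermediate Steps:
$E{\left(f,q \right)} = -3$
$S{\left(I,M \right)} = -3$ ($S{\left(I,M \right)} = -3 + \frac{M I 0}{6} = -3 + \frac{I M 0}{6} = -3 + \frac{1}{6} \cdot 0 = -3 + 0 = -3$)
$g{\left(u,L \right)} = L \left(1 + u\right) \left(4 + L\right)$ ($g{\left(u,L \right)} = \left(1 + u\right) \left(4 + L\right) L = L \left(1 + u\right) \left(4 + L\right)$)
$- 39 S{\left(-3,2 \right)} E{\left(2,3 \right)} g{\left(-5,5 \right)} = - 39 \left(-3\right) \left(-3\right) 5 \left(4 + 5 + 4 \left(-5\right) + 5 \left(-5\right)\right) = - 39 \cdot 9 \cdot 5 \left(4 + 5 - 20 - 25\right) = - 39 \cdot 9 \cdot 5 \left(-36\right) = - 39 \cdot 9 \left(-180\right) = \left(-39\right) \left(-1620\right) = 63180$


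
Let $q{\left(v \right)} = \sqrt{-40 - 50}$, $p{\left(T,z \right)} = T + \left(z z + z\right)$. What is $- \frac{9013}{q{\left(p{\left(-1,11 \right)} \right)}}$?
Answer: $\frac{9013 i \sqrt{10}}{30} \approx 950.05 i$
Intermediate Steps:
$p{\left(T,z \right)} = T + z + z^{2}$ ($p{\left(T,z \right)} = T + \left(z^{2} + z\right) = T + \left(z + z^{2}\right) = T + z + z^{2}$)
$q{\left(v \right)} = 3 i \sqrt{10}$ ($q{\left(v \right)} = \sqrt{-90} = 3 i \sqrt{10}$)
$- \frac{9013}{q{\left(p{\left(-1,11 \right)} \right)}} = - \frac{9013}{3 i \sqrt{10}} = - 9013 \left(- \frac{i \sqrt{10}}{30}\right) = \frac{9013 i \sqrt{10}}{30}$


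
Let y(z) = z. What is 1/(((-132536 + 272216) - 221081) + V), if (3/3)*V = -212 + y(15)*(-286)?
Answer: -1/85903 ≈ -1.1641e-5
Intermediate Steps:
V = -4502 (V = -212 + 15*(-286) = -212 - 4290 = -4502)
1/(((-132536 + 272216) - 221081) + V) = 1/(((-132536 + 272216) - 221081) - 4502) = 1/((139680 - 221081) - 4502) = 1/(-81401 - 4502) = 1/(-85903) = -1/85903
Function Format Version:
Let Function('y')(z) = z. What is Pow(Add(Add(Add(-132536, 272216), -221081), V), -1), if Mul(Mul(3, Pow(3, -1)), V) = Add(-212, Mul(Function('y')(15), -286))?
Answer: Rational(-1, 85903) ≈ -1.1641e-5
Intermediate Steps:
V = -4502 (V = Add(-212, Mul(15, -286)) = Add(-212, -4290) = -4502)
Pow(Add(Add(Add(-132536, 272216), -221081), V), -1) = Pow(Add(Add(Add(-132536, 272216), -221081), -4502), -1) = Pow(Add(Add(139680, -221081), -4502), -1) = Pow(Add(-81401, -4502), -1) = Pow(-85903, -1) = Rational(-1, 85903)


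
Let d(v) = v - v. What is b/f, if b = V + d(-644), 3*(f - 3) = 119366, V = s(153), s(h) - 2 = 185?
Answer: 561/119375 ≈ 0.0046995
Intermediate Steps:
d(v) = 0
s(h) = 187 (s(h) = 2 + 185 = 187)
V = 187
f = 119375/3 (f = 3 + (⅓)*119366 = 3 + 119366/3 = 119375/3 ≈ 39792.)
b = 187 (b = 187 + 0 = 187)
b/f = 187/(119375/3) = 187*(3/119375) = 561/119375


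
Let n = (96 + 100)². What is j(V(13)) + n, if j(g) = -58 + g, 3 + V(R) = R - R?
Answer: 38355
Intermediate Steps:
V(R) = -3 (V(R) = -3 + (R - R) = -3 + 0 = -3)
n = 38416 (n = 196² = 38416)
j(V(13)) + n = (-58 - 3) + 38416 = -61 + 38416 = 38355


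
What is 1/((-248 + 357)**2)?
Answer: 1/11881 ≈ 8.4168e-5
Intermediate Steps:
1/((-248 + 357)**2) = 1/(109**2) = 1/11881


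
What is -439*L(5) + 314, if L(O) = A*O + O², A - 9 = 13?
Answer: -58951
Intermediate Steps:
A = 22 (A = 9 + 13 = 22)
L(O) = O² + 22*O (L(O) = 22*O + O² = O² + 22*O)
-439*L(5) + 314 = -2195*(22 + 5) + 314 = -2195*27 + 314 = -439*135 + 314 = -59265 + 314 = -58951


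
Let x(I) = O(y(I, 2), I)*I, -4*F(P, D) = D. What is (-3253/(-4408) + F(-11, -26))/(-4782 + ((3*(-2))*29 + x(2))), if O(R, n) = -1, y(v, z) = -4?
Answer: -31905/21854864 ≈ -0.0014599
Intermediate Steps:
F(P, D) = -D/4
x(I) = -I
(-3253/(-4408) + F(-11, -26))/(-4782 + ((3*(-2))*29 + x(2))) = (-3253/(-4408) - ¼*(-26))/(-4782 + ((3*(-2))*29 - 1*2)) = (-3253*(-1/4408) + 13/2)/(-4782 + (-6*29 - 2)) = (3253/4408 + 13/2)/(-4782 + (-174 - 2)) = 31905/(4408*(-4782 - 176)) = (31905/4408)/(-4958) = (31905/4408)*(-1/4958) = -31905/21854864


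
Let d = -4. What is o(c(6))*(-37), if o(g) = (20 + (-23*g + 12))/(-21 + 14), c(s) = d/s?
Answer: 5254/21 ≈ 250.19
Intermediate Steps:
c(s) = -4/s
o(g) = -32/7 + 23*g/7 (o(g) = (20 + (12 - 23*g))/(-7) = (32 - 23*g)*(-1/7) = -32/7 + 23*g/7)
o(c(6))*(-37) = (-32/7 + 23*(-4/6)/7)*(-37) = (-32/7 + 23*(-4*1/6)/7)*(-37) = (-32/7 + (23/7)*(-2/3))*(-37) = (-32/7 - 46/21)*(-37) = -142/21*(-37) = 5254/21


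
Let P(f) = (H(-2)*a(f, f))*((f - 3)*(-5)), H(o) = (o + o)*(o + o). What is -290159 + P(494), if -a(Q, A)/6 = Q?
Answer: 116135761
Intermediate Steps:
a(Q, A) = -6*Q
H(o) = 4*o² (H(o) = (2*o)*(2*o) = 4*o²)
P(f) = -96*f*(15 - 5*f) (P(f) = ((4*(-2)²)*(-6*f))*((f - 3)*(-5)) = ((4*4)*(-6*f))*((-3 + f)*(-5)) = (16*(-6*f))*(15 - 5*f) = (-96*f)*(15 - 5*f) = -96*f*(15 - 5*f))
-290159 + P(494) = -290159 + 480*494*(-3 + 494) = -290159 + 480*494*491 = -290159 + 116425920 = 116135761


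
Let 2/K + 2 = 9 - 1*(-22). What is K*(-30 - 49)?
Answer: -158/29 ≈ -5.4483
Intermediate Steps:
K = 2/29 (K = 2/(-2 + (9 - 1*(-22))) = 2/(-2 + (9 + 22)) = 2/(-2 + 31) = 2/29 ≈ 0.068966)
K*(-30 - 49) = 2*(-30 - 49)/29 = (2/29)*(-79) = -158/29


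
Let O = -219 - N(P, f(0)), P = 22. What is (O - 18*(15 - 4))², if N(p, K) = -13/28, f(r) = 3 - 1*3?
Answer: 136025569/784 ≈ 1.7350e+5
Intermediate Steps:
f(r) = 0 (f(r) = 3 - 3 = 0)
N(p, K) = -13/28 (N(p, K) = -13*1/28 = -13/28)
O = -6119/28 (O = -219 - 1*(-13/28) = -219 + 13/28 = -6119/28 ≈ -218.54)
(O - 18*(15 - 4))² = (-6119/28 - 18*(15 - 4))² = (-6119/28 - 18*11)² = (-6119/28 - 198)² = (-11663/28)² = 136025569/784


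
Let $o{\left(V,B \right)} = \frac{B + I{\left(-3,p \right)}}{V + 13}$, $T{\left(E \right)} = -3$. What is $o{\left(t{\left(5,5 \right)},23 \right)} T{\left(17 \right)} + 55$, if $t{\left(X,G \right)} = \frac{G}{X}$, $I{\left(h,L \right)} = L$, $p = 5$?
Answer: $49$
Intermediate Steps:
$o{\left(V,B \right)} = \frac{5 + B}{13 + V}$ ($o{\left(V,B \right)} = \frac{B + 5}{V + 13} = \frac{5 + B}{13 + V}$)
$o{\left(t{\left(5,5 \right)},23 \right)} T{\left(17 \right)} + 55 = \frac{5 + 23}{13 + \frac{5}{5}} \left(-3\right) + 55 = \frac{1}{13 + 5 \cdot \frac{1}{5}} \cdot 28 \left(-3\right) + 55 = \frac{1}{13 + 1} \cdot 28 \left(-3\right) + 55 = \frac{1}{14} \cdot 28 \left(-3\right) + 55 = 2 \left(-3\right) + 55 = -6 + 55 = 49$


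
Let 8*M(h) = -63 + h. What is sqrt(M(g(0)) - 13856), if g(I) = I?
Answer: I*sqrt(221822)/4 ≈ 117.74*I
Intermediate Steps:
M(h) = -63/8 + h/8 (M(h) = (-63 + h)/8 = -63/8 + h/8)
sqrt(M(g(0)) - 13856) = sqrt((-63/8 + (1/8)*0) - 13856) = sqrt((-63/8 + 0) - 13856) = sqrt(-63/8 - 13856) = sqrt(-110911/8) = I*sqrt(221822)/4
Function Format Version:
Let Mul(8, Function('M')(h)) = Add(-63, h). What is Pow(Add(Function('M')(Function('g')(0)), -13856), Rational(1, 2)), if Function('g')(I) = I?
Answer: Mul(Rational(1, 4), I, Pow(221822, Rational(1, 2))) ≈ Mul(117.74, I)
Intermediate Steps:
Function('M')(h) = Add(Rational(-63, 8), Mul(Rational(1, 8), h)) (Function('M')(h) = Mul(Rational(1, 8), Add(-63, h)) = Add(Rational(-63, 8), Mul(Rational(1, 8), h)))
Pow(Add(Function('M')(Function('g')(0)), -13856), Rational(1, 2)) = Pow(Add(Add(Rational(-63, 8), Mul(Rational(1, 8), 0)), -13856), Rational(1, 2)) = Pow(Add(Add(Rational(-63, 8), 0), -13856), Rational(1, 2)) = Pow(Add(Rational(-63, 8), -13856), Rational(1, 2)) = Pow(Rational(-110911, 8), Rational(1, 2)) = Mul(Rational(1, 4), I, Pow(221822, Rational(1, 2)))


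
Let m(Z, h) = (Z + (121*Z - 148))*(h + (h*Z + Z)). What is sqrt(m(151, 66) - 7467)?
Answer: 5*sqrt(7443067) ≈ 13641.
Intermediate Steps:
m(Z, h) = (-148 + 122*Z)*(Z + h + Z*h) (m(Z, h) = (Z + (-148 + 121*Z))*(h + (Z*h + Z)) = (-148 + 122*Z)*(h + (Z + Z*h)) = (-148 + 122*Z)*(Z + h + Z*h))
sqrt(m(151, 66) - 7467) = sqrt((-148*151 - 148*66 + 122*151**2 - 26*151*66 + 122*66*151**2) - 7467) = sqrt((-22348 - 9768 + 122*22801 - 259116 + 122*66*22801) - 7467) = sqrt((-22348 - 9768 + 2781722 - 259116 + 183593652) - 7467) = sqrt(186084142 - 7467) = sqrt(186076675) = 5*sqrt(7443067)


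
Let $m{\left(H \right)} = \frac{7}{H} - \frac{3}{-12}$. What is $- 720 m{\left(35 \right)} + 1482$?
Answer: $1158$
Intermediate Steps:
$m{\left(H \right)} = \frac{1}{4} + \frac{7}{H}$ ($m{\left(H \right)} = \frac{7}{H} - - \frac{1}{4} = \frac{7}{H} + \frac{1}{4} = \frac{1}{4} + \frac{7}{H}$)
$- 720 m{\left(35 \right)} + 1482 = - 720 \frac{28 + 35}{4 \cdot 35} + 1482 = - 720 \cdot \frac{1}{4} \cdot \frac{1}{35} \cdot 63 + 1482 = \left(-720\right) \frac{9}{20} + 1482 = -324 + 1482 = 1158$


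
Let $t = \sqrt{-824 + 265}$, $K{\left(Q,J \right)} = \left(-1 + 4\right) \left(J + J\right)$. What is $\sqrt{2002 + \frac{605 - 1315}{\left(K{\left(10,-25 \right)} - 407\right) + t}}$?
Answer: $\sqrt{2} \sqrt{\frac{557912 - 1001 i \sqrt{559}}{557 - i \sqrt{559}}} \approx 44.758 + 0.00060335 i$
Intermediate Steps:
$K{\left(Q,J \right)} = 6 J$ ($K{\left(Q,J \right)} = 3 \cdot 2 J = 6 J$)
$t = i \sqrt{559}$ ($t = \sqrt{-559} = i \sqrt{559} \approx 23.643 i$)
$\sqrt{2002 + \frac{605 - 1315}{\left(K{\left(10,-25 \right)} - 407\right) + t}} = \sqrt{2002 + \frac{605 - 1315}{\left(6 \left(-25\right) - 407\right) + i \sqrt{559}}} = \sqrt{2002 - \frac{710}{\left(-150 - 407\right) + i \sqrt{559}}} = \sqrt{2002 - \frac{710}{-557 + i \sqrt{559}}}$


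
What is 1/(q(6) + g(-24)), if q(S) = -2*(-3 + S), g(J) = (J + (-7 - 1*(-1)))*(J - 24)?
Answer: 1/1434 ≈ 0.00069735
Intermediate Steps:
g(J) = (-24 + J)*(-6 + J) (g(J) = (J + (-7 + 1))*(-24 + J) = (J - 6)*(-24 + J) = (-6 + J)*(-24 + J) = (-24 + J)*(-6 + J))
q(S) = 6 - 2*S
1/(q(6) + g(-24)) = 1/((6 - 2*6) + (144 + (-24)² - 30*(-24))) = 1/((6 - 12) + (144 + 576 + 720)) = 1/(-6 + 1440) = 1/1434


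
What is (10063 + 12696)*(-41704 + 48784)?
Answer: 161133720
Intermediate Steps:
(10063 + 12696)*(-41704 + 48784) = 22759*7080 = 161133720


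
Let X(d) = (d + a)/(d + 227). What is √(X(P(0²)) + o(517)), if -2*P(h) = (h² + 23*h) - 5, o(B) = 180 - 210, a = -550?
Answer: I*√84235/51 ≈ 5.6908*I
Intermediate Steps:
o(B) = -30
P(h) = 5/2 - 23*h/2 - h²/2 (P(h) = -((h² + 23*h) - 5)/2 = -(-5 + h² + 23*h)/2 = 5/2 - 23*h/2 - h²/2)
X(d) = (-550 + d)/(227 + d) (X(d) = (d - 550)/(d + 227) = (-550 + d)/(227 + d))
√(X(P(0²)) + o(517)) = √((-550 + (5/2 - 23/2*0² - (0²)²/2))/(227 + (5/2 - 23/2*0² - (0²)²/2)) - 30) = √((-550 + (5/2 - 23/2*0 - ½*0²))/(227 + (5/2 - 23/2*0 - ½*0²)) - 30) = √((-550 + (5/2 + 0 - ½*0))/(227 + (5/2 + 0 - ½*0)) - 30) = √((-550 + (5/2 + 0 + 0))/(227 + (5/2 + 0 + 0)) - 30) = √((-550 + 5/2)/(227 + 5/2) - 30) = √(-1095/2/(459/2) - 30) = √((2/459)*(-1095/2) - 30) = √(-365/153 - 30) = √(-4955/153) = I*√84235/51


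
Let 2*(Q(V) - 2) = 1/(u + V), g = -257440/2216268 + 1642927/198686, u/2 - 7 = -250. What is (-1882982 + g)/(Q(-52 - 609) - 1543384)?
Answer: 237759159632503358645/194879609168121654129 ≈ 1.2200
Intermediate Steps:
u = -486 (u = 14 + 2*(-250) = 14 - 500 = -486)
g = 897504203149/110085355962 (g = -257440*1/2216268 + 1642927*(1/198686) = -64360/554067 + 1642927/198686 = 897504203149/110085355962 ≈ 8.1528)
Q(V) = 2 + 1/(2*(-486 + V))
(-1882982 + g)/(Q(-52 - 609) - 1543384) = (-1882982 + 897504203149/110085355962)/((-1943 + 4*(-52 - 609))/(2*(-486 + (-52 - 609))) - 1543384) = -207287846235835535/(110085355962*((-1943 + 4*(-661))/(2*(-486 - 661)) - 1543384)) = -207287846235835535/(110085355962*((½)*(-1943 - 2644)/(-1147) - 1543384)) = -207287846235835535/(110085355962*((½)*(-1/1147)*(-4587) - 1543384)) = -207287846235835535/(110085355962*(4587/2294 - 1543384)) = -207287846235835535/(110085355962*(-3540518309/2294)) = -207287846235835535/110085355962*(-2294/3540518309) = 237759159632503358645/194879609168121654129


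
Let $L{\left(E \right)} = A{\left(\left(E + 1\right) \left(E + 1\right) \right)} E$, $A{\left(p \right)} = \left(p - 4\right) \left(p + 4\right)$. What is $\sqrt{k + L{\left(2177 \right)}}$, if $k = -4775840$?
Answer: $4 \sqrt{3061751561609990} \approx 2.2133 \cdot 10^{8}$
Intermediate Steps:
$A{\left(p \right)} = \left(-4 + p\right) \left(4 + p\right)$
$L{\left(E \right)} = E \left(-16 + \left(1 + E\right)^{4}\right)$ ($L{\left(E \right)} = \left(-16 + \left(\left(E + 1\right) \left(E + 1\right)\right)^{2}\right) E = \left(-16 + \left(\left(1 + E\right) \left(1 + E\right)\right)^{2}\right) E = \left(-16 + \left(\left(1 + E\right)^{2}\right)^{2}\right) E = \left(-16 + \left(1 + E\right)^{4}\right) E = E \left(-16 + \left(1 + E\right)^{4}\right)$)
$\sqrt{k + L{\left(2177 \right)}} = \sqrt{-4775840 + 2177 \left(-16 + \left(1 + 2177\right)^{4}\right)} = \sqrt{-4775840 + 2177 \left(-16 + 2178^{4}\right)} = \sqrt{-4775840 + 2177 \left(-16 + 22502537891856\right)} = \sqrt{-4775840 + 2177 \cdot 22502537891840} = \sqrt{-4775840 + 48988024990535680} = \sqrt{48988024985759840} = 4 \sqrt{3061751561609990}$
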